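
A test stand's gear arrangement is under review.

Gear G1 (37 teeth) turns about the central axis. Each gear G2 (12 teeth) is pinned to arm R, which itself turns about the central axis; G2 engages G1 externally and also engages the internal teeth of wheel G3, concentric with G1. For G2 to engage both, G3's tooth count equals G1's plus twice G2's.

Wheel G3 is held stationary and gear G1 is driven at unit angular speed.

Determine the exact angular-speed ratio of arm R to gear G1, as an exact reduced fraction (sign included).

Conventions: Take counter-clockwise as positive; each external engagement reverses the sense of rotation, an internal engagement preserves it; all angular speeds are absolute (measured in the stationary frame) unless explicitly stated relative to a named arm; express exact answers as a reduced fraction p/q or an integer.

recognized (axles ride arm R): planetary set, 37/12/61 teeth
ring teeth: 37 + 2·12 = 61
37(ω_sun−ω_arm) = −61(ω_ring−ω_arm),  ω_ring = 0, ω_sun = 1
37(1−ω_arm) = −61(0−ω_arm)  ⇒  98·ω_arm = 37  ⇒  ω_arm = 37/98
ω_out/ω_in = 37/98

37/98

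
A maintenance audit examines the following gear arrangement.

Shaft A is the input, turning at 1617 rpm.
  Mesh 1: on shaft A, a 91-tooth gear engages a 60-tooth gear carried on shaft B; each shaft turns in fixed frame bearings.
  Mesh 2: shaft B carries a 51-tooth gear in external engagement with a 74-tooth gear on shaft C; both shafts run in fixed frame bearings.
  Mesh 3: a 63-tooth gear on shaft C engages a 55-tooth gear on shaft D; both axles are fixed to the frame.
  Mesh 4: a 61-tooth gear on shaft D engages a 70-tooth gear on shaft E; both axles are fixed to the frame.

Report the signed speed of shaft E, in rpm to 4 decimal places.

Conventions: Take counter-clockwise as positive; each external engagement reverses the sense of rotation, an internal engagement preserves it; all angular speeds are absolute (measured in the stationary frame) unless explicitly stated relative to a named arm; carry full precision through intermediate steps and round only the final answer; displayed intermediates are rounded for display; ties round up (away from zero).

class = fixed-axis compound train [4 meshes; 4 ratios multiply, 4 sense flips]
mesh 1 [91T→60T]: ω = 1617.0000×91/60 = 2452.4500 rpm, sense flips to −
mesh 2 [51T→74T]: ω = 2452.4500×51/74 = 1690.2020 rpm, sense flips to +
mesh 3 [63T→55T]: ω = 1690.2020×63/55 = 1936.0496 rpm, sense flips to −
mesh 4 [61T→70T]: ω = 1936.0496×61/70 = 1687.1289 rpm, sense flips to +
signed output speed = +1687.1289 rpm

+1687.1289 rpm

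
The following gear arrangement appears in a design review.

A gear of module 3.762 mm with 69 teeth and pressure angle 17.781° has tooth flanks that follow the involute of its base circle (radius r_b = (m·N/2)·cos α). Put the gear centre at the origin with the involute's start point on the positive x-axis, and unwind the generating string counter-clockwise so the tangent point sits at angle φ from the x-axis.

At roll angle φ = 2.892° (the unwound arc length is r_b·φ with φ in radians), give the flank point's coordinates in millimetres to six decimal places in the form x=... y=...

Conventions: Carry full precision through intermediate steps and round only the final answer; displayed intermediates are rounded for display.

x=123.746407 y=0.005296

recognized (one wheel, involute flank): single-mesh tooth geometry, m = 3.762, N = 69
pitch radius r_p = m·N/2 = 3.762·69/2 = 129.789000
base radius r_b = r_p·cos α = 129.789000·cos 17.781° = 123.589072
roll angle φ = 2.892° = 0.05047492 rad
x = r_b·(cos φ + φ·sin φ) = 123.746407
y = r_b·(sin φ − φ·cos φ) = 0.005296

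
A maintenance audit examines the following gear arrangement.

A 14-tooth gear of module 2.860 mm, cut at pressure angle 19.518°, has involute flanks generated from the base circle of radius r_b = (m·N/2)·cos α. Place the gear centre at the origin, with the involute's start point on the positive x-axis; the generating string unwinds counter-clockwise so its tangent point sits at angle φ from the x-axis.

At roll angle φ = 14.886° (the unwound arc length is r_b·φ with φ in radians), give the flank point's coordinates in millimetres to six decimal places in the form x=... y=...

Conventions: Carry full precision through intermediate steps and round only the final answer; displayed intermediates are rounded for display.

x=19.495734 y=0.109565

single-mesh involute tooth geometry (14T wheel at module 2.860)
pitch radius r_p = m·N/2 = 2.860·14/2 = 20.020000
base radius r_b = r_p·cos α = 20.020000·cos 19.518° = 18.869582
roll angle φ = 14.886° = 0.25980971 rad
x = r_b·(cos φ + φ·sin φ) = 19.495734
y = r_b·(sin φ − φ·cos φ) = 0.109565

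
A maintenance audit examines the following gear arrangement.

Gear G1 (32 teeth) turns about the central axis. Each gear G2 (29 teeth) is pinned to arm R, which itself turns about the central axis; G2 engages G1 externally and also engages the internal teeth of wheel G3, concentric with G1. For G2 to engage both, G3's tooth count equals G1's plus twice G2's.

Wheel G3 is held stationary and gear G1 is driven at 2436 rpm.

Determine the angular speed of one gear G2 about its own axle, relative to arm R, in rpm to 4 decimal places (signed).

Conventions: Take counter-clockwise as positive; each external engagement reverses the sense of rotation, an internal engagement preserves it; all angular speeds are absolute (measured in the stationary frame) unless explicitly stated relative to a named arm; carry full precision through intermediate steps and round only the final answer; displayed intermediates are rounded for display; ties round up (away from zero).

-1982.9508 rpm

class = planetary set [G3 = 32+2·29 = 90; Willis about the carrier]
normalise by the input: solve with ω_sun = 1, then scale by 2436 rpm
ring teeth: 32 + 2·29 = 90
32(ω_sun−ω_arm) = −90(ω_ring−ω_arm),  ω_ring = 0, ω_sun = 1
32(1−ω_arm) = −90(0−ω_arm)  ⇒  122·ω_arm = 32  ⇒  ω_arm = 16/61
sun–planet mesh: 32·(1−16/61) = −29·(ω_p−ω_arm)  ⇒  ω_p−ω_arm = -1440/1769
scale: ω_p−ω_arm = -1440/1769 × 2436 rpm = -1982.9508 rpm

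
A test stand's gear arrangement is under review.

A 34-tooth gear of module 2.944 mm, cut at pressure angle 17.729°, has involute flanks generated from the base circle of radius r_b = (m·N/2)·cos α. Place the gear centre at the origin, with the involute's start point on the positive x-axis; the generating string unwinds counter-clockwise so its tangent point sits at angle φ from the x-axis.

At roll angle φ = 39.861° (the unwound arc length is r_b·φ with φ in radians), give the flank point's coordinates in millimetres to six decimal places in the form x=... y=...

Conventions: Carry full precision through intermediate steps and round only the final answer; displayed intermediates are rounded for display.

x=57.848794 y=5.096159

topology: single-mesh involute geometry — m = 2.944, N = 34
pitch radius r_p = m·N/2 = 2.944·34/2 = 50.048000
base radius r_b = r_p·cos α = 50.048000·cos 17.729° = 47.671094
roll angle φ = 39.861° = 0.69570569 rad
x = r_b·(cos φ + φ·sin φ) = 57.848794
y = r_b·(sin φ − φ·cos φ) = 5.096159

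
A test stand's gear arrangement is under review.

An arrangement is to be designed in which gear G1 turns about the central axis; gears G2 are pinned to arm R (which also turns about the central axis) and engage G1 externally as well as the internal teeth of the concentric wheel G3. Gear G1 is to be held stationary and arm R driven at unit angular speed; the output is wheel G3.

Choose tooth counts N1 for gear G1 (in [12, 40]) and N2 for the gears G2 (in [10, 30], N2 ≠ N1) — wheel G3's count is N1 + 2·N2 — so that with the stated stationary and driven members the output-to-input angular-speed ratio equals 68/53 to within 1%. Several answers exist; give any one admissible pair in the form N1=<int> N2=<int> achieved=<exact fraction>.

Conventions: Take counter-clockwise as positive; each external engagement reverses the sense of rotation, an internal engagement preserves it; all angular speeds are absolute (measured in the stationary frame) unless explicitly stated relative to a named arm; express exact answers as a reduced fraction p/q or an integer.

N1=15 N2=19 achieved=68/53

planetary set to be sized for 68/53 (Willis relation)
Willis with ω_sun = 0: ω_ring/ω_arm = (N1+N3)/N3; set equal to 68/53  ⇒  N3/N1 = 1/(68/53 − 1) = 53/15
N3 = N1 + 2·N2  ⇒  N2/N1 = (N3/N1 − 1)/2 = (53/15 − 1)/2 = 19/15
smallest multiple with N1 ≥ 12 and N2 ≥ 10: k = 1  ⇒  N1 = 1·15 = 15, N2 = 1·19 = 19 (N1 ≤ 40, N2 ≤ 30, N2 ≠ N1 ✓), N3 = 15 + 2·19 = 53
check: (N1+N3)/N3 with N1 = 15, N3 = 53 gives 68/53; |achieved − target| = 0 ≤ 17/1325 ✓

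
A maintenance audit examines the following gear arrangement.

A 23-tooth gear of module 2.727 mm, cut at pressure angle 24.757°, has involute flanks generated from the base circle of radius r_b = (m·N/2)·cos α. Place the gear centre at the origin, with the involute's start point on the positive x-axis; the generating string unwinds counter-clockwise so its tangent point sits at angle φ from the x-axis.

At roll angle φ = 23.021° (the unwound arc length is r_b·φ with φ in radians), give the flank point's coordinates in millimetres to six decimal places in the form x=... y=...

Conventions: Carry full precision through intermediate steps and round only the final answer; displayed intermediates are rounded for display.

x=30.684993 y=0.605855

topology: single-mesh involute geometry — m = 2.727, N = 23
pitch radius r_p = m·N/2 = 2.727·23/2 = 31.360500
base radius r_b = r_p·cos α = 31.360500·cos 24.757° = 28.478220
roll angle φ = 23.021° = 0.40179225 rad
x = r_b·(cos φ + φ·sin φ) = 30.684993
y = r_b·(sin φ − φ·cos φ) = 0.605855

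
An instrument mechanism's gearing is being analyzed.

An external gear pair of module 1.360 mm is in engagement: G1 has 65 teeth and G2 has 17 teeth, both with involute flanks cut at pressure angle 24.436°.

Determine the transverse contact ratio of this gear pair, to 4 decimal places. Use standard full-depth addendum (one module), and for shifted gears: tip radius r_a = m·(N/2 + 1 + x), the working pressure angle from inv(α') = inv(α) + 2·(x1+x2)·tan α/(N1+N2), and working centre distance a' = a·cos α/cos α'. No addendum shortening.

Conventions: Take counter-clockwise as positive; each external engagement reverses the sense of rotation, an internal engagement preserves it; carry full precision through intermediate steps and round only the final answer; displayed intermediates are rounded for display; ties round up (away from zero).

1.4887

recognized (one external pair, fixed centres): single-mesh tooth geometry, m = 1.360, N1 = 65, N2 = 17
base radii: r_b1 = 40.240737, r_b2 = 10.524501
tip radii: r_a1 = 45.560000, r_a2 = 12.920000
no profile shift: α' = α, a' = a
action lengths: √(r_a1²−r_b1²) = 21.363442, √(r_a2²−r_b2²) = 7.494084
base pitch p_b = π·m·cos α = 3.889846
CR = (21.363442 + 7.494084 − 55.760000·sin 24.43600°)/3.889846 = 1.488728
contact ratio ≈ 1.4887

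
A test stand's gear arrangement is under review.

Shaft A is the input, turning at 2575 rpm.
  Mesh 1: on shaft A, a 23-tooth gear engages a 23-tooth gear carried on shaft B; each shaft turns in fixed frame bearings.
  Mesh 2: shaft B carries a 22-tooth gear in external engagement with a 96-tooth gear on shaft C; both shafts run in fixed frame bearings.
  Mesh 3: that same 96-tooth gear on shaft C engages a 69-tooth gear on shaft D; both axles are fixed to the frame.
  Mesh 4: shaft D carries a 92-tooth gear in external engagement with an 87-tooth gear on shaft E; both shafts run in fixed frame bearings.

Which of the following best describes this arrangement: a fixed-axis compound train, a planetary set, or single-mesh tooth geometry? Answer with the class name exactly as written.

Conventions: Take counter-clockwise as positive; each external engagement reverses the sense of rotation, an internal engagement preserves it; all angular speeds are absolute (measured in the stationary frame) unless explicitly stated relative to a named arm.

fixed-axis compound train

topology: fixed-axis compound train — 4 meshes, A→E
classification: fixed-axis compound train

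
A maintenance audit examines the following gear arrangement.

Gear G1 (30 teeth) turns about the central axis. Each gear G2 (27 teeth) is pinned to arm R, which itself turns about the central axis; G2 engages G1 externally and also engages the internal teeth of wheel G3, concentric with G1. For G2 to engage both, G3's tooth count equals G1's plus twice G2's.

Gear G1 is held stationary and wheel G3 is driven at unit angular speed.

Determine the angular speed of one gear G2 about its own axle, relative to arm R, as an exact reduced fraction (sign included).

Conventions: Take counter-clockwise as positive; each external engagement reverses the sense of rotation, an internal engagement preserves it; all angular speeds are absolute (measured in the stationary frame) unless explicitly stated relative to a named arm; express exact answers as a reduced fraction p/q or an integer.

140/171

planetary set (30T centre, 27T on arm, 84T internal) — Willis relation
ring teeth: 30 + 2·27 = 84
30(ω_sun−ω_arm) = −84(ω_ring−ω_arm),  ω_sun = 0, ω_ring = 1
30(0−ω_arm) = −84(1−ω_arm)  ⇒  114·ω_arm = 84  ⇒  ω_arm = 14/19
sun–planet mesh: 30·(0−14/19) = −27·(ω_p−ω_arm)  ⇒  ω_p−ω_arm = 140/171
exact speed ratio = 140/171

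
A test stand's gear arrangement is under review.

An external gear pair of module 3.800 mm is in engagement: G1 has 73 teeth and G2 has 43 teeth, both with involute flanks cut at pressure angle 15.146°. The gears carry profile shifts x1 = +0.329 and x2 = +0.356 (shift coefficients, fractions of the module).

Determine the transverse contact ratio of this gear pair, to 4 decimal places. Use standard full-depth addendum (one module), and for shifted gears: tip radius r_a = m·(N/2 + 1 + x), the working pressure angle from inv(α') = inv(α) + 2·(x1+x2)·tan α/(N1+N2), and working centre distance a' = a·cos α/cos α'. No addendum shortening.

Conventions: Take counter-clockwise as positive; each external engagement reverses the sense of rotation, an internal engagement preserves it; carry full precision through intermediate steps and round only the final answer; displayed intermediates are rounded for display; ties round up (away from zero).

1.9482

topology: single-mesh involute geometry — m = 3.800, 73T/43T pair
base radii: r_b1 = 133.882002, r_b2 = 78.862001
tip radii: r_a1 = 143.750200, r_a2 = 86.852800
inv(α') = inv(15.146°) + 2·(+0.329+0.356)·tan α/(73+43) = 0.00953148  ⇒  α' = 17.30480°
a' = a·cos α / cos α' = 220.4000·cos 15.146°/cos 17.30480° = 222.830211
action lengths: √(r_a1²−r_b1²) = 52.342425, √(r_a2²−r_b2²) = 36.389471
base pitch p_b = π·m·cos α = 11.523362
CR = (52.342425 + 36.389471 − 222.830211·sin 17.30480°)/11.523362 = 1.948215
contact ratio ≈ 1.9482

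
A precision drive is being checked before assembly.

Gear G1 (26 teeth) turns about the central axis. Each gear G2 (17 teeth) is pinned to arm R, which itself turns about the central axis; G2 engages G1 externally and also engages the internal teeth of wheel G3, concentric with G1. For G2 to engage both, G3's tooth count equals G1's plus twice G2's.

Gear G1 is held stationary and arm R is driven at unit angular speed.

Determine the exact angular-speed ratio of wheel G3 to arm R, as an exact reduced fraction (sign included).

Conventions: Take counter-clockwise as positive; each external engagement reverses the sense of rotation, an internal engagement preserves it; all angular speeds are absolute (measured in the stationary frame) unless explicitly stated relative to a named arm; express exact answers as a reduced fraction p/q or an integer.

43/30

class = planetary set [G3 = 26+2·17 = 60; Willis about the carrier]
ring teeth: 26 + 2·17 = 60
26(ω_sun−ω_arm) = −60(ω_ring−ω_arm),  ω_sun = 0, ω_arm = 1
ω_ring = 1 − (26/60)(0−1) = 43/30
ω_out/ω_in = 43/30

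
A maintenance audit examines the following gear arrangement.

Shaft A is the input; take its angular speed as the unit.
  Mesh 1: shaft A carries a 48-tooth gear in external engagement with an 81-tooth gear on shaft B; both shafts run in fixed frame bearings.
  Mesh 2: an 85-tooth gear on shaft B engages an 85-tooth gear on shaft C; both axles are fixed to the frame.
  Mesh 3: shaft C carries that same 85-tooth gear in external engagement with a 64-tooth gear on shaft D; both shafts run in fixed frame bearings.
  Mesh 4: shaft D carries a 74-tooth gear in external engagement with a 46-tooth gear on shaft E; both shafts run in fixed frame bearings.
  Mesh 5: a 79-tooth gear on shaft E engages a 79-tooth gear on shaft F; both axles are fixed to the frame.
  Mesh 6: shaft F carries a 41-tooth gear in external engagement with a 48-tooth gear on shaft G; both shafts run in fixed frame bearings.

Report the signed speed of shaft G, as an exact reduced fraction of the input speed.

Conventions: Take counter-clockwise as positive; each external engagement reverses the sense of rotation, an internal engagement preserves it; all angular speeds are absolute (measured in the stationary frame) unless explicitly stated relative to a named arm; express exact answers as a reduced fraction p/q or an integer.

128945/119232

6-mesh fixed-axis compound train (all bearings frame-fixed)
mesh 1 [48T→81T]: |ω|/ω_in = 1×48/81 = 16/27, sense flips to −
mesh 2 [85T→85T]: |ω|/ω_in = (16/27)×85/85 = 16/27, sense flips to +
mesh 3 [85T→64T]: |ω|/ω_in = (16/27)×85/64 = 85/108, sense flips to −
mesh 4 [74T→46T]: |ω|/ω_in = (85/108)×74/46 = 3145/2484, sense flips to +
mesh 5 [79T→79T]: |ω|/ω_in = (3145/2484)×79/79 = 3145/2484, sense flips to −
mesh 6 [41T→48T]: |ω|/ω_in = (3145/2484)×41/48 = 128945/119232, sense flips to +
signed output speed (× input speed) = 128945/119232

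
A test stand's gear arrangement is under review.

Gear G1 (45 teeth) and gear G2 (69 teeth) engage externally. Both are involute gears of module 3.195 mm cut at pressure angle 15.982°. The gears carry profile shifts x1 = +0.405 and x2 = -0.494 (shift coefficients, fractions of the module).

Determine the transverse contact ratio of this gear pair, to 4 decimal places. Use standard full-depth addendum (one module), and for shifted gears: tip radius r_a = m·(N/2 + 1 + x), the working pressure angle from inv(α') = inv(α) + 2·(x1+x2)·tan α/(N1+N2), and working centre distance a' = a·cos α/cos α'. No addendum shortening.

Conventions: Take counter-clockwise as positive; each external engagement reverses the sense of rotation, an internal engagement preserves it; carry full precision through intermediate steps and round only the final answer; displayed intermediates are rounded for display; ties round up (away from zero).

1.9903

recognized (one external pair, fixed centres): single-mesh tooth geometry, m = 3.195, N1 = 45, N2 = 69
base radii: r_b1 = 69.108922, r_b2 = 105.967013
tip radii: r_a1 = 76.376475, r_a2 = 111.844170
inv(α') = inv(15.982°) + 2·(+0.405-0.494)·tan α/(45+69) = 0.00701971  ⇒  α' = 15.66298°
a' = a·cos α / cos α' = 182.1150·cos 15.982°/cos 15.66298° = 181.827863
action lengths: √(r_a1²−r_b1²) = 32.516501, √(r_a2²−r_b2²) = 35.778631
base pitch p_b = π·m·cos α = 9.649426
CR = (32.516501 + 35.778631 − 181.827863·sin 15.66298°)/9.649426 = 1.990329
contact ratio ≈ 1.9903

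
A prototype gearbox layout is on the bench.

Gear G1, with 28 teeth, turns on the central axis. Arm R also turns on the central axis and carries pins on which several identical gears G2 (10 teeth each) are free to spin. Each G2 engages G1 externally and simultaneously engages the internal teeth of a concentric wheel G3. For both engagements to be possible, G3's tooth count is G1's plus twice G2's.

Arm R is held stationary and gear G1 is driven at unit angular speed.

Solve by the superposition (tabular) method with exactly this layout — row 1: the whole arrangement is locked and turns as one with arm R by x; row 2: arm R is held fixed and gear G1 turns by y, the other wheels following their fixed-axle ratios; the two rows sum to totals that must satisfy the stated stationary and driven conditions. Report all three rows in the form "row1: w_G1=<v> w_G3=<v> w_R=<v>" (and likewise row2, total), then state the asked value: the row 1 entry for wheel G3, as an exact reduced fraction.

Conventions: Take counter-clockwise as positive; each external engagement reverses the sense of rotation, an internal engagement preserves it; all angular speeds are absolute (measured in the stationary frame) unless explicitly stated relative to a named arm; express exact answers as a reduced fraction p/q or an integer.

recognized (axles ride arm R): planetary set, 28/10/48 teeth
row 1: whole set turns with the arm by x
superposition row 2 [arm held]: sun y, ring −(28/48)·y, arm 0
boundary: total ω_arm = x = 0 and total ω_sun = x + y = 1  ⇒  y = 1, x = 0
row 2 ring = −(28/48)·1 = -7/12
totals (row 1 + row 2): sun 0 + 1 = 1, ring 0 + (-7/12) = -7/12, arm 0 + 0 = 0
asked cell (row1, ring) = 0

row1: w_G1=0 w_G3=0 w_R=0
row2: w_G1=1 w_G3=-7/12 w_R=0
total: w_G1=1 w_G3=-7/12 w_R=0
asked value: 0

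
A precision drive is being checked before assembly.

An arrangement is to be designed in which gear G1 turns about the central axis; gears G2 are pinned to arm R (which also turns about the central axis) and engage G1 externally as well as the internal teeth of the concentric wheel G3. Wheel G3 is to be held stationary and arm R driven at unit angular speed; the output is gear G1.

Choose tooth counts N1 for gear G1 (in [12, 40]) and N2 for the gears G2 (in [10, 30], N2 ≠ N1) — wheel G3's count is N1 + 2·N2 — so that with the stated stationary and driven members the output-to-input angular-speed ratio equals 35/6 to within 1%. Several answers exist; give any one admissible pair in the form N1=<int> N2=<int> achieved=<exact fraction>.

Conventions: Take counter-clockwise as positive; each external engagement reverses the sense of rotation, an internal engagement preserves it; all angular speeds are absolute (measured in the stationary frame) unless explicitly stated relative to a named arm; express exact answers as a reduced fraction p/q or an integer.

design class (target 35/6): planetary set
Willis with ω_ring = 0: ω_sun/ω_arm = (N1+N3)/N1; set equal to 35/6  ⇒  N3/N1 = 35/6 − 1 = 29/6
N3 = N1 + 2·N2  ⇒  N2/N1 = (N3/N1 − 1)/2 = (29/6 − 1)/2 = 23/12
smallest multiple with N1 ≥ 12 and N2 ≥ 10: k = 1  ⇒  N1 = 1·12 = 12, N2 = 1·23 = 23 (N1 ≤ 40, N2 ≤ 30, N2 ≠ N1 ✓), N3 = 12 + 2·23 = 58
check: (N1+N3)/N1 with N1 = 12, N3 = 58 gives 35/6; |achieved − target| = 0 ≤ 7/120 ✓

N1=12 N2=23 achieved=35/6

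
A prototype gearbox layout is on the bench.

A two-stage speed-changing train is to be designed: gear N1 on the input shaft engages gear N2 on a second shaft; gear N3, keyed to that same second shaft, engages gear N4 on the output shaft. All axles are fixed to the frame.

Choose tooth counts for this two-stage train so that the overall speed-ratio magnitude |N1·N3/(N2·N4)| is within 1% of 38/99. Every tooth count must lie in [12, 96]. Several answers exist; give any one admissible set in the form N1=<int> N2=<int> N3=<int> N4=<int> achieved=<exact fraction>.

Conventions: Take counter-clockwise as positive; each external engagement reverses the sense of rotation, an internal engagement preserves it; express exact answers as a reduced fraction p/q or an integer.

N1=12 N2=18 N3=19 N4=33 achieved=38/99

2-stage fixed-axis compound train for ratio 38/99
target = 38/99 in lowest terms: an exact hit needs N1·N3 = k·38 and N2·N4 = k·99 for one integer k, every count in [12, 96]; additionally prefer no 1:1 stage (N1 ≠ N2, N3 ≠ N4)
k = 1…5: no 1:1-free in-range split of k·38 and k·99 into factor pairs; take k = 6
k = 6: N1·N3 = 228 = 12·19, N2·N4 = 594 = 18·33
achieved = 12·19/(18·33) = 38/99; |achieved − target| = 0 ≤ 19/4950 ✓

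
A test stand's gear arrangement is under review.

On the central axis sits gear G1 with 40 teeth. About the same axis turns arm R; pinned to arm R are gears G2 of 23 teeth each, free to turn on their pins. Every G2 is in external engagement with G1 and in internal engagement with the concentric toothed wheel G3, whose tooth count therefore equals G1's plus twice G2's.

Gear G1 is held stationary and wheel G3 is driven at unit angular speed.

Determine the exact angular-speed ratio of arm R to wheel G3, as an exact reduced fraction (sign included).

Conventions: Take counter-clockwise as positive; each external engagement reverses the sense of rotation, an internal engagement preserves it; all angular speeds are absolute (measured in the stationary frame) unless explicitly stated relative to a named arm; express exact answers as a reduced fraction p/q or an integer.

43/63

planetary set (40T centre, 23T on arm, 86T internal) — Willis relation
ring teeth: 40 + 2·23 = 86
40(ω_sun−ω_arm) = −86(ω_ring−ω_arm),  ω_sun = 0, ω_ring = 1
40(0−ω_arm) = −86(1−ω_arm)  ⇒  126·ω_arm = 86  ⇒  ω_arm = 43/63
ω_out/ω_in = 43/63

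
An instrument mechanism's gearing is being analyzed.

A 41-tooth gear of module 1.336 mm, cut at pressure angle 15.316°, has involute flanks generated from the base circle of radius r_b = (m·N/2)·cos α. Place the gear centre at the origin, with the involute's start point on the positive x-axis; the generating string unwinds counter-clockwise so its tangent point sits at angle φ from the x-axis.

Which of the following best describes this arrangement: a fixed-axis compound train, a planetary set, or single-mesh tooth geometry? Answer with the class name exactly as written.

single-mesh tooth geometry

single-mesh involute tooth geometry (41T wheel at module 1.336)
classification: single-mesh tooth geometry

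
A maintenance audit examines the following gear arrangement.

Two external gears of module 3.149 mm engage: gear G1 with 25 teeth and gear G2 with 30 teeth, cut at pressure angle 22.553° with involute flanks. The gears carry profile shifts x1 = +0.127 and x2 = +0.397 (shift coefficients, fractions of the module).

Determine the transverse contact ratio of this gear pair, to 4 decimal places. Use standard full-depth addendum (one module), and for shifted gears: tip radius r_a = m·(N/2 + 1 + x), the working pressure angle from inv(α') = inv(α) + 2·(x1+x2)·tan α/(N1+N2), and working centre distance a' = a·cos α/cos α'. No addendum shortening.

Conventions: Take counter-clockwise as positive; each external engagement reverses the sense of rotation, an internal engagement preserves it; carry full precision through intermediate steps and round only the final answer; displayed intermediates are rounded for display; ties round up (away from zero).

1.4566

recognized (one external pair, fixed centres): single-mesh tooth geometry, m = 3.149, N1 = 25, N2 = 30
base radii: r_b1 = 36.352259, r_b2 = 43.622710
tip radii: r_a1 = 42.911423, r_a2 = 51.634153
inv(α') = inv(22.553°) + 2·(+0.127+0.397)·tan α/(25+30) = 0.02958691  ⇒  α' = 24.89717°
a' = a·cos α / cos α' = 86.5975·cos 22.553°/cos 24.89717° = 88.168968
action lengths: √(r_a1²−r_b1²) = 22.801393, √(r_a2²−r_b2²) = 27.625077
base pitch p_b = π·m·cos α = 9.136319
CR = (22.801393 + 27.625077 − 88.168968·sin 24.89717°)/9.136319 = 1.456618
contact ratio ≈ 1.4566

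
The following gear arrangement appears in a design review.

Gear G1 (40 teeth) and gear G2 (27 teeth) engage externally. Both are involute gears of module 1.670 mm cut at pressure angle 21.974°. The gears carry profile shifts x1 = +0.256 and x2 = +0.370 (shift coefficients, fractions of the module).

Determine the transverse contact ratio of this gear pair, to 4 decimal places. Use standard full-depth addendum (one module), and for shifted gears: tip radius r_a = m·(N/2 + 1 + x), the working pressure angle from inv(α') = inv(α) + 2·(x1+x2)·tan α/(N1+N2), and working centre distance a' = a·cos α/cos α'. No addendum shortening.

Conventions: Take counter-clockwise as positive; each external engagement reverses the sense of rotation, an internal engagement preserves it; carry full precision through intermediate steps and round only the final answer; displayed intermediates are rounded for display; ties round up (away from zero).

1.4963

class = single-mesh tooth geometry [involute pair 40T × 27T, m = 1.670]
base radii: r_b1 = 30.973615, r_b2 = 20.907190
tip radii: r_a1 = 35.497520, r_a2 = 24.832900
inv(α') = inv(21.974°) + 2·(+0.256+0.370)·tan α/(40+27) = 0.02751981  ⇒  α' = 24.33297°
a' = a·cos α / cos α' = 55.9450·cos 21.974°/cos 24.33297° = 56.938899
action lengths: √(r_a1²−r_b1²) = 17.340965, √(r_a2²−r_b2²) = 13.400086
base pitch p_b = π·m·cos α = 4.865324
CR = (17.340965 + 13.400086 − 56.938899·sin 24.33297°)/4.865324 = 1.496306
contact ratio ≈ 1.4963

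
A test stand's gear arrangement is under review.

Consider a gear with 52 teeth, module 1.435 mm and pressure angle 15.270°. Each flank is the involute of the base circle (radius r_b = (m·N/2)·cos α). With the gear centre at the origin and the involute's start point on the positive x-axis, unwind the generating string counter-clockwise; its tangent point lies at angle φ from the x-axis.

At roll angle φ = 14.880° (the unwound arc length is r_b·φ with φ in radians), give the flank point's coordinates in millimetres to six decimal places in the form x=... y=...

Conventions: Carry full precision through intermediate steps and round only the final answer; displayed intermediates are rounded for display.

x=37.186194 y=0.208739

class = single-mesh tooth geometry [base-circle involute, m = 1.435, 52T]
pitch radius r_p = m·N/2 = 1.435·52/2 = 37.310000
base radius r_b = r_p·cos α = 37.310000·cos 15.270° = 35.992787
roll angle φ = 14.880° = 0.25970499 rad
x = r_b·(cos φ + φ·sin φ) = 37.186194
y = r_b·(sin φ − φ·cos φ) = 0.208739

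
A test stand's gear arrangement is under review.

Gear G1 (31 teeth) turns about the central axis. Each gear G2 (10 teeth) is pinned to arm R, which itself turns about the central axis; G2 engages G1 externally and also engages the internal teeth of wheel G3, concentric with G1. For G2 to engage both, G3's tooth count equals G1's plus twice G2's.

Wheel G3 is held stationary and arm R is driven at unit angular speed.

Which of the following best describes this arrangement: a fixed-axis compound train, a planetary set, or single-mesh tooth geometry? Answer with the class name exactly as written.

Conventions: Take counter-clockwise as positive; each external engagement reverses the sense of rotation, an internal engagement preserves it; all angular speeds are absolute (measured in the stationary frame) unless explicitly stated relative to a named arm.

planetary set (31T centre, 10T on arm, 51T internal) — Willis relation
classification: planetary set

planetary set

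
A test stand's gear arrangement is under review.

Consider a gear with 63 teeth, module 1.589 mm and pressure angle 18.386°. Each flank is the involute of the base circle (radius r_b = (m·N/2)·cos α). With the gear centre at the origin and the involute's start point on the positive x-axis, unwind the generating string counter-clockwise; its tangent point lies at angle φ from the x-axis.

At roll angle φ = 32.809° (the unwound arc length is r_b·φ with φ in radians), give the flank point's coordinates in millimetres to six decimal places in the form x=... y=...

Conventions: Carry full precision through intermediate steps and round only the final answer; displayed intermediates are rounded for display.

x=54.658945 y=2.876479

recognized (one wheel, involute flank): single-mesh tooth geometry, m = 1.589, N = 63
pitch radius r_p = m·N/2 = 1.589·63/2 = 50.053500
base radius r_b = r_p·cos α = 50.053500·cos 18.386° = 47.498425
roll angle φ = 32.809° = 0.57262507 rad
x = r_b·(cos φ + φ·sin φ) = 54.658945
y = r_b·(sin φ − φ·cos φ) = 2.876479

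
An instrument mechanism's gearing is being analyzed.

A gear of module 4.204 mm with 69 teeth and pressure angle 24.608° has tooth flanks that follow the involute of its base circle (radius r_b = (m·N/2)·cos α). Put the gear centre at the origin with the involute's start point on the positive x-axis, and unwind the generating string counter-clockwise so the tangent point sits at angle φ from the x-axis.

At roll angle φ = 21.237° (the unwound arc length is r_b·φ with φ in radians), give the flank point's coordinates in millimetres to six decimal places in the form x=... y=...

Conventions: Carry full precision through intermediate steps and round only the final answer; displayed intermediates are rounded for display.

single-mesh involute tooth geometry (69T wheel at module 4.204)
pitch radius r_p = m·N/2 = 4.204·69/2 = 145.038000
base radius r_b = r_p·cos α = 145.038000·cos 24.608° = 131.865355
roll angle φ = 21.237° = 0.37065557 rad
x = r_b·(cos φ + φ·sin φ) = 140.614803
y = r_b·(sin φ − φ·cos φ) = 2.207714

x=140.614803 y=2.207714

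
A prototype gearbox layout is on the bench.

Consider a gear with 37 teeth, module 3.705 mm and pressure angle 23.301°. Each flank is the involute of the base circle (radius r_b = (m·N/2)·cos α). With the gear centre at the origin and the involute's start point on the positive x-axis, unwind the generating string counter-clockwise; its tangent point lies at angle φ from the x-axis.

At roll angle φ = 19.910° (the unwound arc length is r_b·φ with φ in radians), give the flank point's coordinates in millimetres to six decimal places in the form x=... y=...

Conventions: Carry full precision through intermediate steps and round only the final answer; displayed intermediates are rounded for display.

single-mesh involute tooth geometry (37T wheel at module 3.705)
pitch radius r_p = m·N/2 = 3.705·37/2 = 68.542500
base radius r_b = r_p·cos α = 68.542500·cos 23.301° = 62.952138
roll angle φ = 19.910° = 0.34749505 rad
x = r_b·(cos φ + φ·sin φ) = 66.638989
y = r_b·(sin φ − φ·cos φ) = 0.869925

x=66.638989 y=0.869925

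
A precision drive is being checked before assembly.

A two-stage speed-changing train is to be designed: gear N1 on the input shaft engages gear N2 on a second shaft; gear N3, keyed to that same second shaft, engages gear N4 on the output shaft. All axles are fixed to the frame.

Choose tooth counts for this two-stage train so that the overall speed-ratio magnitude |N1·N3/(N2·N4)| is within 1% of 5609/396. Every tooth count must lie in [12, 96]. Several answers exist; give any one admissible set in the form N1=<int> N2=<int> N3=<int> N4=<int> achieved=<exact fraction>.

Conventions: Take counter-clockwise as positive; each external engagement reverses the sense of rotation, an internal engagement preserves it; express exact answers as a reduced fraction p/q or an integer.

N1=71 N2=12 N3=79 N4=33 achieved=5609/396

2-stage fixed-axis compound train for ratio 5609/396
target = 5609/396 in lowest terms: an exact hit needs N1·N3 = k·5609 and N2·N4 = k·396 for one integer k, every count in [12, 96]; additionally prefer no 1:1 stage (N1 ≠ N2, N3 ≠ N4)
k = 1: N1·N3 = 5609 = 71·79, N2·N4 = 396 = 12·33
achieved = 71·79/(12·33) = 5609/396; |achieved − target| = 0 ≤ 5609/39600 ✓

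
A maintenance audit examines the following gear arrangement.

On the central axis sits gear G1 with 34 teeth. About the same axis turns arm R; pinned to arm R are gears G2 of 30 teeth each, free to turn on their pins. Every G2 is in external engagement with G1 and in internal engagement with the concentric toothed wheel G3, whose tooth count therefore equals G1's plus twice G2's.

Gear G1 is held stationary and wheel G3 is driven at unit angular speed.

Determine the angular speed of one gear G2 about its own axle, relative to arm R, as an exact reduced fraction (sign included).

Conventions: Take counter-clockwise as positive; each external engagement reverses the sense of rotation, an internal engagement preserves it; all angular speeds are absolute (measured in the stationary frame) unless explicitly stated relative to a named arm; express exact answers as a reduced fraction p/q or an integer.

799/960

class = planetary set [G3 = 34+2·30 = 94; Willis about the carrier]
ring teeth: 34 + 2·30 = 94
34(ω_sun−ω_arm) = −94(ω_ring−ω_arm),  ω_sun = 0, ω_ring = 1
34(0−ω_arm) = −94(1−ω_arm)  ⇒  128·ω_arm = 94  ⇒  ω_arm = 47/64
sun–planet mesh: 34·(0−47/64) = −30·(ω_p−ω_arm)  ⇒  ω_p−ω_arm = 799/960
exact speed ratio = 799/960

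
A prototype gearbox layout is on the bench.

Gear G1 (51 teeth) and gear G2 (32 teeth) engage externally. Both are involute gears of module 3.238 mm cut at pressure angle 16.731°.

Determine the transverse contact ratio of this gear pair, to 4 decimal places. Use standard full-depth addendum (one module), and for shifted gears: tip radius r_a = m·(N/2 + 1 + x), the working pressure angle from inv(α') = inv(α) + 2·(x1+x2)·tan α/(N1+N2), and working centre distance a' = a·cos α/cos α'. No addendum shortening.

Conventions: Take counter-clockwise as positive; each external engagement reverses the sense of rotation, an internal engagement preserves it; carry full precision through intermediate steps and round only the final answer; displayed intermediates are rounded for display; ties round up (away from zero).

recognized (one external pair, fixed centres): single-mesh tooth geometry, m = 3.238, N1 = 51, N2 = 32
base radii: r_b1 = 79.073596, r_b2 = 49.614806
tip radii: r_a1 = 85.807000, r_a2 = 55.046000
no profile shift: α' = α, a' = a
action lengths: √(r_a1²−r_b1²) = 33.319778, √(r_a2²−r_b2²) = 23.841837
base pitch p_b = π·m·cos α = 9.741844
CR = (33.319778 + 23.841837 − 134.377000·sin 16.73100°)/9.741844 = 1.896698
contact ratio ≈ 1.8967

1.8967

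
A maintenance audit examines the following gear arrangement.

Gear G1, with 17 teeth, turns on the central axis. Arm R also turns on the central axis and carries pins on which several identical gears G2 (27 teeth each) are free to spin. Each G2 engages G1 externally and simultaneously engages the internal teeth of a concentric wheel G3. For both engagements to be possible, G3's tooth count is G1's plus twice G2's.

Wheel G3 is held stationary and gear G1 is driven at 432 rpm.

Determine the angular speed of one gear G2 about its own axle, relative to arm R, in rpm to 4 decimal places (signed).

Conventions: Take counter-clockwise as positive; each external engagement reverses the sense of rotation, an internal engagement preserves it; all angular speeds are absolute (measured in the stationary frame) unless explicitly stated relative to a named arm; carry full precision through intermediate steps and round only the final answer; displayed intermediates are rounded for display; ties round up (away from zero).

planetary set (17T centre, 27T on arm, 71T internal) — Willis relation
normalise by the input: solve with ω_sun = 1, then scale by 432 rpm
ring teeth: 17 + 2·27 = 71
17(ω_sun−ω_arm) = −71(ω_ring−ω_arm),  ω_ring = 0, ω_sun = 1
17(1−ω_arm) = −71(0−ω_arm)  ⇒  88·ω_arm = 17  ⇒  ω_arm = 17/88
sun–planet mesh: 17·(1−17/88) = −27·(ω_p−ω_arm)  ⇒  ω_p−ω_arm = -1207/2376
scale: ω_p−ω_arm = -1207/2376 × 432 rpm = -219.4545 rpm

-219.4545 rpm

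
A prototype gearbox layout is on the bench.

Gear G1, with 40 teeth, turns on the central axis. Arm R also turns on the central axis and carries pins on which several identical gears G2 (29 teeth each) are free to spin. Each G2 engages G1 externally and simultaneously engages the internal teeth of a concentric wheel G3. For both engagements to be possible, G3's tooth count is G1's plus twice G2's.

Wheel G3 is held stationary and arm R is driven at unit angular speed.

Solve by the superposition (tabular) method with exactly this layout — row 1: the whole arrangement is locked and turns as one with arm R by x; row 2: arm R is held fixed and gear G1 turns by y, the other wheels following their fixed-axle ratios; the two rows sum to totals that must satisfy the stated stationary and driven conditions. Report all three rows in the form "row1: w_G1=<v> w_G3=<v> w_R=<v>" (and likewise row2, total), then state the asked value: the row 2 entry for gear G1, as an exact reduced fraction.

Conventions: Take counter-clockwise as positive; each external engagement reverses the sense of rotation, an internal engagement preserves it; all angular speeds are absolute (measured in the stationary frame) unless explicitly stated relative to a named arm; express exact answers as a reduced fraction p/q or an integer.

row1: w_G1=1 w_G3=1 w_R=1
row2: w_G1=49/20 w_G3=-1 w_R=0
total: w_G1=69/20 w_G3=0 w_R=1
asked value: 49/20

planetary set (40T centre, 29T on arm, 98T internal) — Willis relation
superposition row 1 [locked train]: every member turns x
row 2 (arm held, sun turns y): ω_ring = −(40/98)·y, ω_arm = 0
boundary: total ω_ring = x − (40/98)·y = 0 and total ω_arm = x = 1  ⇒  y = 49/20, x = 1
row 2 ring = −(40/98)·49/20 = -1
totals (row 1 + row 2): sun 1 + 49/20 = 69/20, ring 1 + (-1) = 0, arm 1 + 0 = 1
asked cell (row2, sun) = 49/20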